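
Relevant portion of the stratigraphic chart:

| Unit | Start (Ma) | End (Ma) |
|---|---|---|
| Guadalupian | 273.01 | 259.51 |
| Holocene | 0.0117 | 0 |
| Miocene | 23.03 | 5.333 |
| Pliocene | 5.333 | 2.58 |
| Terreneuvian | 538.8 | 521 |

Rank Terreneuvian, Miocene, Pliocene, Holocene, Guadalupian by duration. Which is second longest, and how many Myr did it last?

Miocene, 17.697 million years

Start − end for each: Terreneuvian 538.8 − 521 = 17.8; Miocene 23.03 − 5.333 = 17.697; Pliocene 5.333 − 2.58 = 2.753; Holocene 0.0117 − 0 = 0.0117; Guadalupian 273.01 − 259.51 = 13.5.
Ranking these from longest: Terreneuvian > Miocene > Guadalupian > Pliocene > Holocene.
Position 2 in that ranking is Miocene, which lasted 17.697 Myr.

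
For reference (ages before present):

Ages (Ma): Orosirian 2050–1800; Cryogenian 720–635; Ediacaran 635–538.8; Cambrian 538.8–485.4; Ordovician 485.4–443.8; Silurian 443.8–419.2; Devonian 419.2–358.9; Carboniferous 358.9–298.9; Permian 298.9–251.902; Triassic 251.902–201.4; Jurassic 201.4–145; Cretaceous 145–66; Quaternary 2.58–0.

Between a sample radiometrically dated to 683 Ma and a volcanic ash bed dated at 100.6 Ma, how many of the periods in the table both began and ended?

683 Ma sits inside the Cryogenian (720–635) and 100.6 Ma inside the Cretaceous (145–66); neither of those is wholly between the two dates.
The listed periods lying completely between them are Ediacaran, Cambrian, Ordovician, Silurian, Devonian, Carboniferous, Permian, Triassic, Jurassic — 9 in all.

9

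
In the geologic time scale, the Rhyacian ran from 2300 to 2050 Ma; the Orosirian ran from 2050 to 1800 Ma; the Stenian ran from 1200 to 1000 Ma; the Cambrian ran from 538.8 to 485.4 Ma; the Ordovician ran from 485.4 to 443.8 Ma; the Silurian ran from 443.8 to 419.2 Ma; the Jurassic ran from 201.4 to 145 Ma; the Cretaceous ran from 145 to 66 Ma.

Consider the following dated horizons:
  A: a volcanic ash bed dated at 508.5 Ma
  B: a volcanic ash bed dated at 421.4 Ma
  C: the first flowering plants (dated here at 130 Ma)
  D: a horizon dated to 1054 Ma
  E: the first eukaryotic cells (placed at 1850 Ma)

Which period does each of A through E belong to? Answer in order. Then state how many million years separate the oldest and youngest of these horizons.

A: 508.5 Ma lies in 538.8–485.4 Ma, so Cambrian.
B: 421.4 Ma lies in 443.8–419.2 Ma, so Silurian.
C: 130 Ma lies in 145–66 Ma, so Cretaceous.
D: 1054 Ma lies in 1200–1000 Ma, so Stenian.
E: 1850 Ma lies in 2050–1800 Ma, so Orosirian.
Oldest = 1850 Ma, youngest = 130 Ma → span 1720 Myr.

A — Cambrian; B — Silurian; C — Cretaceous; D — Stenian; E — Orosirian; span 1720 million years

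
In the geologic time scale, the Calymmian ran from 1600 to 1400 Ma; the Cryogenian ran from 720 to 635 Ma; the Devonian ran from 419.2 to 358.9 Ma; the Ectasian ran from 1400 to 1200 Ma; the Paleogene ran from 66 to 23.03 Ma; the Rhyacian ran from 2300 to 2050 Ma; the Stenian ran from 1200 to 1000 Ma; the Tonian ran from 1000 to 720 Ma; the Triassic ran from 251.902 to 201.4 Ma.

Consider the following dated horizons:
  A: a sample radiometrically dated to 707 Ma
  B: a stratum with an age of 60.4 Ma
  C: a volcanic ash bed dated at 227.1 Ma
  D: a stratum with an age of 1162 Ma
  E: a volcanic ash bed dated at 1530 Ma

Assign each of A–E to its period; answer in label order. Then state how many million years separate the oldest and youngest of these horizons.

A: 707 Ma lies in 720–635 Ma, so Cryogenian.
B: 60.4 Ma lies in 66–23.03 Ma, so Paleogene.
C: 227.1 Ma lies in 251.902–201.4 Ma, so Triassic.
D: 1162 Ma lies in 1200–1000 Ma, so Stenian.
E: 1530 Ma lies in 1600–1400 Ma, so Calymmian.
Oldest = 1530 Ma, youngest = 60.4 Ma → span 1469.6 Myr.

A — Cryogenian; B — Paleogene; C — Triassic; D — Stenian; E — Calymmian; span 1469.6 million years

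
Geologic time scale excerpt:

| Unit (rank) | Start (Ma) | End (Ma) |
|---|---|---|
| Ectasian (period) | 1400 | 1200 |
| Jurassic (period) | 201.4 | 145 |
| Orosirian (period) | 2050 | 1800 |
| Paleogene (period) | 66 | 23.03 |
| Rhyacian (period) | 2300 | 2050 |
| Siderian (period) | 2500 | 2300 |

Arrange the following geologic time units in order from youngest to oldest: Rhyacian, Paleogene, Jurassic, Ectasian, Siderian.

Paleogene → Jurassic → Ectasian → Rhyacian → Siderian

Sorting by start age (ascending Ma, since larger Ma = older): Paleogene start 66, Jurassic start 201.4, Ectasian start 1400, Rhyacian start 2300, Siderian start 2500.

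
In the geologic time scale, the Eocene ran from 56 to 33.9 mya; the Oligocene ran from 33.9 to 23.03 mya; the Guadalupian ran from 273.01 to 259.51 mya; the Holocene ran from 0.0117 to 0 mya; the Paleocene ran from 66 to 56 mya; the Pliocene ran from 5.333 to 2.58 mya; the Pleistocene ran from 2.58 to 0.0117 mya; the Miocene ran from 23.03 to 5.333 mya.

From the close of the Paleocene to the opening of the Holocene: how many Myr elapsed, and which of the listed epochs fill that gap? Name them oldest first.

End of Paleocene = 56 Ma; start of Holocene = 0.0117 Ma.
Gap = 56 − 0.0117 = 55.9883 Myr.
Epochs wholly inside 56–0.0117 Ma: Eocene (56–33.9), Oligocene (33.9–23.03), Miocene (23.03–5.333), Pliocene (5.333–2.58), Pleistocene (2.58–0.0117).

55.9883 million years; Eocene, Oligocene, Miocene, Pliocene, Pleistocene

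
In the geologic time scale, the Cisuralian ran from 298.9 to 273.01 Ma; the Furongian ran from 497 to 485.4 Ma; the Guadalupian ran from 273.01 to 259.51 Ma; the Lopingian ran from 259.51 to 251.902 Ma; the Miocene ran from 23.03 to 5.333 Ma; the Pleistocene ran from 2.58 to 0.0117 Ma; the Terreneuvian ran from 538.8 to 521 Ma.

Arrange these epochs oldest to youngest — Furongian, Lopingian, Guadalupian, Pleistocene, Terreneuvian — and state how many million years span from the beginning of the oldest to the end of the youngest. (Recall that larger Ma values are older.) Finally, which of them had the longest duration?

Terreneuvian → Furongian → Guadalupian → Lopingian → Pleistocene; total span 538.7883 Myr; longest is Terreneuvian

Start ages (Ma): Terreneuvian 538.8, Furongian 497, Guadalupian 273.01, Lopingian 259.51, Pleistocene 2.58.
Ordered oldest to youngest: Terreneuvian, Furongian, Guadalupian, Lopingian, Pleistocene.
Span = 538.8 − 0.0117 = 538.7883 Myr.
Durations: Furongian 11.6, Terreneuvian 17.8, Guadalupian 13.5, Lopingian 7.608, Pleistocene 2.5683 → longest is Terreneuvian (17.8 Myr).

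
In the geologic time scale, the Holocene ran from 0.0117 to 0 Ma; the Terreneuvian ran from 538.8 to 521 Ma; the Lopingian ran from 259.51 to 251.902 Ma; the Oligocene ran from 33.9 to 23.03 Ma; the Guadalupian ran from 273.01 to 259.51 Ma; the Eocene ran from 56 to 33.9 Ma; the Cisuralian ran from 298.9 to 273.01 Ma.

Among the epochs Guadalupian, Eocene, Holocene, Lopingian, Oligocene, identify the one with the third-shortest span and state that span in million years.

Oligocene, 10.87 million years

Start − end for each: Guadalupian 273.01 − 259.51 = 13.5; Eocene 56 − 33.9 = 22.1; Holocene 0.0117 − 0 = 0.0117; Lopingian 259.51 − 251.902 = 7.608; Oligocene 33.9 − 23.03 = 10.87.
Ranking these from shortest: Holocene < Lopingian < Oligocene < Guadalupian < Eocene.
Position 3 in that ranking is Oligocene, which lasted 10.87 Myr.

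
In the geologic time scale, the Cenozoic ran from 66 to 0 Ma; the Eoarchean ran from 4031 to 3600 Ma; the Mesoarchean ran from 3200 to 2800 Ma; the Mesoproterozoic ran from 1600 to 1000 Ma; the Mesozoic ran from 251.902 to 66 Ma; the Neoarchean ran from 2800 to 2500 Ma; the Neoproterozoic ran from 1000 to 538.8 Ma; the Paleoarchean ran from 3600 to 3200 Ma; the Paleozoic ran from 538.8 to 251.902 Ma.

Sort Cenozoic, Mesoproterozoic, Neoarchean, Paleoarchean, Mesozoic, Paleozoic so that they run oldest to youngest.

Paleoarchean → Neoarchean → Mesoproterozoic → Paleozoic → Mesozoic → Cenozoic

Read off each span (Ma): Cenozoic 66–0; Mesoproterozoic 1600–1000; Neoarchean 2800–2500; Paleoarchean 3600–3200; Mesozoic 251.902–66; Paleozoic 538.8–251.902.
Larger Ma is older, so oldest→youngest is Paleoarchean, Neoarchean, Mesoproterozoic, Paleozoic, Mesozoic, Cenozoic.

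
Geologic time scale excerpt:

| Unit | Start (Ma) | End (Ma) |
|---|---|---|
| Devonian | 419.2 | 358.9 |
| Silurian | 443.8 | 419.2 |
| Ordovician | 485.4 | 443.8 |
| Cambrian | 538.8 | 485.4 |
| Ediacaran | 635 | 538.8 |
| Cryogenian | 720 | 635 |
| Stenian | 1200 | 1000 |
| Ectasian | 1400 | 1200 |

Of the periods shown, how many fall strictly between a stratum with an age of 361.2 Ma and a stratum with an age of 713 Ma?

4

713 Ma sits inside the Cryogenian (720–635) and 361.2 Ma inside the Devonian (419.2–358.9); neither of those is wholly between the two dates.
The listed periods lying completely between them are Ediacaran, Cambrian, Ordovician, Silurian — 4 in all.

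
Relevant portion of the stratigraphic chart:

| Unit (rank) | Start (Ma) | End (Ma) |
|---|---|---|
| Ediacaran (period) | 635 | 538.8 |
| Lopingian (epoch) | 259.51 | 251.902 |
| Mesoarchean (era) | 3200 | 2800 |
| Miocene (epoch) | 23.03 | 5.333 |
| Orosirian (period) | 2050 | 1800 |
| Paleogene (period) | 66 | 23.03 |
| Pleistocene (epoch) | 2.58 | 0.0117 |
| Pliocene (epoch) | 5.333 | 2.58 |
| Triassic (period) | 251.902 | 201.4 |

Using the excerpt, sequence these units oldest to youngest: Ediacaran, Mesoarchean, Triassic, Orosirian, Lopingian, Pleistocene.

Mesoarchean → Orosirian → Ediacaran → Lopingian → Triassic → Pleistocene

Read off each span (Ma): Ediacaran 635–538.8; Mesoarchean 3200–2800; Triassic 251.902–201.4; Orosirian 2050–1800; Lopingian 259.51–251.902; Pleistocene 2.58–0.0117.
Larger Ma is older, so oldest→youngest is Mesoarchean, Orosirian, Ediacaran, Lopingian, Triassic, Pleistocene.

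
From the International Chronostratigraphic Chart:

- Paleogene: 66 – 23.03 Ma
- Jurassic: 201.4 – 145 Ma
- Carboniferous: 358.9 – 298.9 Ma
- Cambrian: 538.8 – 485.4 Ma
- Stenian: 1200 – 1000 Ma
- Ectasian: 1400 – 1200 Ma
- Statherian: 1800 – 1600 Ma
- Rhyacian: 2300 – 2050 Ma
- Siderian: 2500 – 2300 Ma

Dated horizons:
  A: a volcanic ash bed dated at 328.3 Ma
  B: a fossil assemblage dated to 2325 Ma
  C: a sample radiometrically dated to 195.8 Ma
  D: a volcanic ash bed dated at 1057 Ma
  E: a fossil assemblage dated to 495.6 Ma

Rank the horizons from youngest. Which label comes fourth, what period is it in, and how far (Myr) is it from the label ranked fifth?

Sorted youngest-first by Ma: C (195.8), A (328.3), E (495.6), D (1057), B (2325).
The fourth youngest is D at 1057 Ma, which lies in 1200–1000 Ma: the Stenian.
The fifth youngest is B at 2325 Ma; separation = |1057 − 2325| = 1268 Myr.

D, in the Stenian; 1268 million years to B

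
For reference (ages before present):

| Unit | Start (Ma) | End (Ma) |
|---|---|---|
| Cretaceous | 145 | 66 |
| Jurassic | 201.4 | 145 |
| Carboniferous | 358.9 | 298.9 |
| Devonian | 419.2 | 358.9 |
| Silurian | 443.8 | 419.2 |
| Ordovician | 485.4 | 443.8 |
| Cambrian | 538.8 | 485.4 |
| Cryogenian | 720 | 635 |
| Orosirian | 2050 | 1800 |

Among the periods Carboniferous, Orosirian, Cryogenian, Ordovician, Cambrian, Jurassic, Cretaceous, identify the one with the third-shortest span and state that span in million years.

Jurassic, 56.4 million years

Start − end for each: Carboniferous 358.9 − 298.9 = 60; Orosirian 2050 − 1800 = 250; Cryogenian 720 − 635 = 85; Ordovician 485.4 − 443.8 = 41.6; Cambrian 538.8 − 485.4 = 53.4; Jurassic 201.4 − 145 = 56.4; Cretaceous 145 − 66 = 79.
Ranking these from shortest: Ordovician < Cambrian < Jurassic < Carboniferous < Cretaceous < Cryogenian < Orosirian.
Position 3 in that ranking is Jurassic, which lasted 56.4 Myr.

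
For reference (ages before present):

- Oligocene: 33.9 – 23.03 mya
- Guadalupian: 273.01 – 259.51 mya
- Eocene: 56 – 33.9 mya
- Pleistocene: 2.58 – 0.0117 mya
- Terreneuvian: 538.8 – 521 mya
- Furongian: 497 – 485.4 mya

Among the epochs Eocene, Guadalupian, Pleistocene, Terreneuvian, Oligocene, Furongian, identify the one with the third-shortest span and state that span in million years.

Start − end for each: Eocene 56 − 33.9 = 22.1; Guadalupian 273.01 − 259.51 = 13.5; Pleistocene 2.58 − 0.0117 = 2.5683; Terreneuvian 538.8 − 521 = 17.8; Oligocene 33.9 − 23.03 = 10.87; Furongian 497 − 485.4 = 11.6.
Ranking these from shortest: Pleistocene < Oligocene < Furongian < Guadalupian < Terreneuvian < Eocene.
Position 3 in that ranking is Furongian, which lasted 11.6 Myr.

Furongian, 11.6 million years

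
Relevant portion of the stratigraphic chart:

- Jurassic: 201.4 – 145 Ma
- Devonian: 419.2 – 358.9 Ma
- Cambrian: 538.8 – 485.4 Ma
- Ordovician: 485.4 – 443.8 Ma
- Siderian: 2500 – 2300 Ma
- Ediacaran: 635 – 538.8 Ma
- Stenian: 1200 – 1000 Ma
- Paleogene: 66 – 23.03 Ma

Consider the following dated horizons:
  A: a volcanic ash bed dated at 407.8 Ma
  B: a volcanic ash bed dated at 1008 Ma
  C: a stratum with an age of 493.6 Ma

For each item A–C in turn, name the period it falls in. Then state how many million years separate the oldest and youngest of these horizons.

A — Devonian; B — Stenian; C — Cambrian; span 600.2 million years

Match each age against the start–end ranges in the excerpt: A = 407.8 Ma → Devonian (419.2–358.9); B = 1008 Ma → Stenian (1200–1000); C = 493.6 Ma → Cambrian (538.8–485.4).
The largest age is 1008 Ma and the smallest is 407.8 Ma; their difference is 600.2 Myr.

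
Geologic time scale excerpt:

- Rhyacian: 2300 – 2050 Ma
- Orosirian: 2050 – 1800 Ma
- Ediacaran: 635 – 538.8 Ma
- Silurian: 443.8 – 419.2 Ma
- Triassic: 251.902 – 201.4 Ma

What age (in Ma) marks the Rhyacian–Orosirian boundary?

2050 Ma

The Rhyacian ends and the Orosirian begins at 2050 Ma.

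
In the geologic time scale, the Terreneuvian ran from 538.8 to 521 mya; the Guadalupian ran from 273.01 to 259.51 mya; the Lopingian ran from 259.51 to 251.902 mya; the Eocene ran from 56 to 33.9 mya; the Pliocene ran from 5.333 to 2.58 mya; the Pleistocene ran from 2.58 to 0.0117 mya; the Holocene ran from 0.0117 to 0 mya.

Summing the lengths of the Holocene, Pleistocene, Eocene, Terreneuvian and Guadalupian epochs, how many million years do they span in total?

55.98 million years

Duration is start − end for each: (0.0117 − 0) + (2.58 − 0.0117) + (56 − 33.9) + (538.8 − 521) + (273.01 − 259.51).
That is 0.0117 + 2.5683 + 22.1 + 17.8 + 13.5, which totals 55.98 million years.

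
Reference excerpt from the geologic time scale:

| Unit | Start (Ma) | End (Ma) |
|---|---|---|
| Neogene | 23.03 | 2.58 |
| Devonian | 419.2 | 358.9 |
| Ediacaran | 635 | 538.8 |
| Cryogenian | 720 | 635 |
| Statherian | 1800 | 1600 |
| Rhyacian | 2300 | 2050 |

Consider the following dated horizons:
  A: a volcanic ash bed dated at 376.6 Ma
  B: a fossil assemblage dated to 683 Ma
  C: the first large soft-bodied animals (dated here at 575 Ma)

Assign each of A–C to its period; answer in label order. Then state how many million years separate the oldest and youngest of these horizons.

A — Devonian; B — Cryogenian; C — Ediacaran; span 306.4 million years

Match each age against the start–end ranges in the excerpt: A = 376.6 Ma → Devonian (419.2–358.9); B = 683 Ma → Cryogenian (720–635); C = 575 Ma → Ediacaran (635–538.8).
The largest age is 683 Ma and the smallest is 376.6 Ma; their difference is 306.4 Myr.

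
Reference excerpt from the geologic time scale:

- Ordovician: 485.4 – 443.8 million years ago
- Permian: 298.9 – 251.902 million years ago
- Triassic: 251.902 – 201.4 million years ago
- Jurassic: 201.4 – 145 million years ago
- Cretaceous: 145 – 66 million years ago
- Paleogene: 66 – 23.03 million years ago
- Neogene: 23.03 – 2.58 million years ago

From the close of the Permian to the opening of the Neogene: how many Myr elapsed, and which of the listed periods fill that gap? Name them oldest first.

228.872 million years; Triassic, Jurassic, Cretaceous, Paleogene

The Permian closes at 251.902 Ma and the Neogene opens at 23.03 Ma, so the interval is 251.902 − 23.03 = 228.872 Myr.
A period fits inside if it starts at or after 251.902 Ma and ends at or before 23.03 Ma; oldest first that gives Triassic, Jurassic, Cretaceous, Paleogene.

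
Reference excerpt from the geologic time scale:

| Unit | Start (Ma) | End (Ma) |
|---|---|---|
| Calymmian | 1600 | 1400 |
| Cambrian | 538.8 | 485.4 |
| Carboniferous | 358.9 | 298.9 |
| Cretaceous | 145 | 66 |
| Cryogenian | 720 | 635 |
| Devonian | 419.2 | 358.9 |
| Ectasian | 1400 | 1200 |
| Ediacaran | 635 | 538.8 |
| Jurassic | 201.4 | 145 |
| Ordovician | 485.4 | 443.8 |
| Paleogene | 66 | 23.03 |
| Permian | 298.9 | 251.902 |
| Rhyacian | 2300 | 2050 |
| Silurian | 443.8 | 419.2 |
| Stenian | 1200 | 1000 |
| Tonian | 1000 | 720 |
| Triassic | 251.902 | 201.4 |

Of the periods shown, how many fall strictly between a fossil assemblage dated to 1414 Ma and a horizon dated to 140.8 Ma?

The older date is 1414 Ma and the younger is 140.8 Ma.
Periods with start < 1414 and end > 140.8 Ma: Ectasian (1400–1200), Stenian (1200–1000), Tonian (1000–720), Cryogenian (720–635), Ediacaran (635–538.8), Cambrian (538.8–485.4), Ordovician (485.4–443.8), Silurian (443.8–419.2), Devonian (419.2–358.9), Carboniferous (358.9–298.9), Permian (298.9–251.902), Triassic (251.902–201.4), Jurassic (201.4–145).
That is 13 complete periods.

13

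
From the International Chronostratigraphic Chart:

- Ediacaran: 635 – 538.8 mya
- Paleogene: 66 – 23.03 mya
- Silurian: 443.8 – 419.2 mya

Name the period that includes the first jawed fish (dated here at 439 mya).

Silurian

439 Ma lies between 443.8 and 419.2 Ma, so it falls in the Silurian.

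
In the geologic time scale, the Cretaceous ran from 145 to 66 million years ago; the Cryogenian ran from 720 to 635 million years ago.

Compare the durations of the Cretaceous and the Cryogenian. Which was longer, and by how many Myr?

Cryogenian, by 6 million years

Cretaceous: 145 − 66 = 79 Myr.
Cryogenian: 720 − 635 = 85 Myr.
Difference: 85 − 79 = 6 Myr, so the Cryogenian was longer.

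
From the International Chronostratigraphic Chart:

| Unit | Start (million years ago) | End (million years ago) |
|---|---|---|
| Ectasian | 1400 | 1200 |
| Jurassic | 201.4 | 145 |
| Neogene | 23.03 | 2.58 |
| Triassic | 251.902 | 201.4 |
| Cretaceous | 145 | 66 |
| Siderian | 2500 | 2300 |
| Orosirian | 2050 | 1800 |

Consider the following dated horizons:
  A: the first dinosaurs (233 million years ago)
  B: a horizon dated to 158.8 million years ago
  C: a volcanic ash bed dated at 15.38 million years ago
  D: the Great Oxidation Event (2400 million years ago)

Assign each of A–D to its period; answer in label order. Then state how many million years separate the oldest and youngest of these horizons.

Match each age against the start–end ranges in the excerpt: A = 233 Ma → Triassic (251.902–201.4); B = 158.8 Ma → Jurassic (201.4–145); C = 15.38 Ma → Neogene (23.03–2.58); D = 2400 Ma → Siderian (2500–2300).
The largest age is 2400 Ma and the smallest is 15.38 Ma; their difference is 2384.62 Myr.

A — Triassic; B — Jurassic; C — Neogene; D — Siderian; span 2384.62 million years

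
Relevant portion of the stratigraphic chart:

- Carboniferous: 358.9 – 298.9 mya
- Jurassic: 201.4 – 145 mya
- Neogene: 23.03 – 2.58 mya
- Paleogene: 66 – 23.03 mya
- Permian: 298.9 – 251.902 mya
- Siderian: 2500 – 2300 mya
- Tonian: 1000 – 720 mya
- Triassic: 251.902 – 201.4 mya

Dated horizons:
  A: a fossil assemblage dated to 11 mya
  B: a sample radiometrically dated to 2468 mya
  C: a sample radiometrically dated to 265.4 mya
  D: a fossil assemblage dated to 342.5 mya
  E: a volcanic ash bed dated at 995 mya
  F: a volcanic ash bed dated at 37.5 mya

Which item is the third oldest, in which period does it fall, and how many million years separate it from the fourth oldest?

D, in the Carboniferous; 77.1 million years to C

Sorted oldest-first by Ma: B (2468), E (995), D (342.5), C (265.4), F (37.5), A (11).
The third oldest is D at 342.5 Ma, which lies in 358.9–298.9 Ma: the Carboniferous.
The fourth oldest is C at 265.4 Ma; separation = |342.5 − 265.4| = 77.1 Myr.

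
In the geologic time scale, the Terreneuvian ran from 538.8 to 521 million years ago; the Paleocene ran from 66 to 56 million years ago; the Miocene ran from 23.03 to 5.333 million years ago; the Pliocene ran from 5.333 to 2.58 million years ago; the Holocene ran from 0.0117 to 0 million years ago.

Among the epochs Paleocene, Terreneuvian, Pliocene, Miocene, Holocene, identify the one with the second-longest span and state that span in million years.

Durations: Paleocene 10; Terreneuvian 17.8; Pliocene 2.753; Miocene 17.697; Holocene 0.0117 Myr.
Sorted longest-first: Terreneuvian (17.8), Miocene (17.697), Paleocene (10), Pliocene (2.753), Holocene (0.0117).
The second longest is Miocene at 17.697 Myr.

Miocene, 17.697 million years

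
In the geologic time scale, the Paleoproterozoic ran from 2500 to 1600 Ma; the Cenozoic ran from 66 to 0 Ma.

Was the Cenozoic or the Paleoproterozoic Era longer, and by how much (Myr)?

Paleoproterozoic, by 834 million years

Cenozoic: 66 − 0 = 66 Myr.
Paleoproterozoic: 2500 − 1600 = 900 Myr.
Difference: 900 − 66 = 834 Myr, so the Paleoproterozoic was longer.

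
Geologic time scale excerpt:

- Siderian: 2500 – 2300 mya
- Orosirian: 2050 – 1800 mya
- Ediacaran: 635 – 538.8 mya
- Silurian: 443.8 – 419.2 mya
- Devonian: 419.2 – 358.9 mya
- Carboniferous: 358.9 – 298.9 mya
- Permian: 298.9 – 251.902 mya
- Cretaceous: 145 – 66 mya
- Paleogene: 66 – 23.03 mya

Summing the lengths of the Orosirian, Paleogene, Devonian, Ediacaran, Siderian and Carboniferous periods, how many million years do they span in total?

709.47 million years

Duration is start − end for each: (2050 − 1800) + (66 − 23.03) + (419.2 − 358.9) + (635 − 538.8) + (2500 − 2300) + (358.9 − 298.9).
That is 250 + 42.97 + 60.3 + 96.2 + 200 + 60, which totals 709.47 million years.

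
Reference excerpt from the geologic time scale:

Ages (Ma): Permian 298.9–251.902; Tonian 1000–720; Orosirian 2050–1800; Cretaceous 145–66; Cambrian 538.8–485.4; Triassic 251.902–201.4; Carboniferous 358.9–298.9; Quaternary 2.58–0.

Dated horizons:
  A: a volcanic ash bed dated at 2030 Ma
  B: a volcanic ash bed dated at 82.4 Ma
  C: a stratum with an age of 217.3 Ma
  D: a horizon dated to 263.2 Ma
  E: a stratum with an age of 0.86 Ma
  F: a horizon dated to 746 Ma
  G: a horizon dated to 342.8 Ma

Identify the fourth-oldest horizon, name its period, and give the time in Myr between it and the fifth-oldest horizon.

Larger Ma means older, so oldest first: A 2030 > F 746 > G 342.8 > D 263.2 > C 217.3 > B 82.4 > E 0.86.
Counting 4 along gives D (263.2 Ma); the excerpt puts that inside the Permian, 298.9–251.902 Ma.
Next in line is C (217.3 Ma), and 263.2 − 217.3 = 45.9 Myr.

D, in the Permian; 45.9 million years to C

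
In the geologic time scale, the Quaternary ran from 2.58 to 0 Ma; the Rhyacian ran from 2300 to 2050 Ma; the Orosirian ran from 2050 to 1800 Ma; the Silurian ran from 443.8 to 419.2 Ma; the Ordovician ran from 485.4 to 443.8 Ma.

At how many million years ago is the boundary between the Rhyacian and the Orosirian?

The Rhyacian ends and the Orosirian begins at 2050 Ma.

2050 Ma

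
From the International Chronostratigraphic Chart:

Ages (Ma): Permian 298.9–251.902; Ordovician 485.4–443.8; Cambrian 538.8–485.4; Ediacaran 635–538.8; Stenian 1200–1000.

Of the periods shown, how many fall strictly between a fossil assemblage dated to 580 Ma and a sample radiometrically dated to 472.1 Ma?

580 Ma sits inside the Ediacaran (635–538.8) and 472.1 Ma inside the Ordovician (485.4–443.8); neither of those is wholly between the two dates.
The listed periods lying completely between them are Cambrian — 1 in all.

1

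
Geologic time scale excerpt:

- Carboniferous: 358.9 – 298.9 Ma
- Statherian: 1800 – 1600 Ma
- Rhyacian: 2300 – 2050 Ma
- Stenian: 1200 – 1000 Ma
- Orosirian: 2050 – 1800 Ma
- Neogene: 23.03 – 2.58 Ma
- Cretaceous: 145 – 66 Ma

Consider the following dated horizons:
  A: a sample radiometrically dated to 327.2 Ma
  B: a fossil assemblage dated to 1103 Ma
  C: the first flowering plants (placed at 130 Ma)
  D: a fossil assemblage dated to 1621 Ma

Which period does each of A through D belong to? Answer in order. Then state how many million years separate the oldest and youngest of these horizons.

A — Carboniferous; B — Stenian; C — Cretaceous; D — Statherian; span 1491 million years

Match each age against the start–end ranges in the excerpt: A = 327.2 Ma → Carboniferous (358.9–298.9); B = 1103 Ma → Stenian (1200–1000); C = 130 Ma → Cretaceous (145–66); D = 1621 Ma → Statherian (1800–1600).
The largest age is 1621 Ma and the smallest is 130 Ma; their difference is 1491 Myr.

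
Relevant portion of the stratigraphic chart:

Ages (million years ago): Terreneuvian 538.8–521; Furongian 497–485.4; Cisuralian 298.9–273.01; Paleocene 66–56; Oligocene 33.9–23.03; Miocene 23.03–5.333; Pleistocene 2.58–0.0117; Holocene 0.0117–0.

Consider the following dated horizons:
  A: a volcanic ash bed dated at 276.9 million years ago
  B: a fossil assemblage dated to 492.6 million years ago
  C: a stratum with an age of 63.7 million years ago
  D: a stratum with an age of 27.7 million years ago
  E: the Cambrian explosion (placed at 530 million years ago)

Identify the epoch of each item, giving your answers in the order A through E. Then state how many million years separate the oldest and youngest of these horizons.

A — Cisuralian; B — Furongian; C — Paleocene; D — Oligocene; E — Terreneuvian; span 502.3 million years

Match each age against the start–end ranges in the excerpt: A = 276.9 Ma → Cisuralian (298.9–273.01); B = 492.6 Ma → Furongian (497–485.4); C = 63.7 Ma → Paleocene (66–56); D = 27.7 Ma → Oligocene (33.9–23.03); E = 530 Ma → Terreneuvian (538.8–521).
The largest age is 530 Ma and the smallest is 27.7 Ma; their difference is 502.3 Myr.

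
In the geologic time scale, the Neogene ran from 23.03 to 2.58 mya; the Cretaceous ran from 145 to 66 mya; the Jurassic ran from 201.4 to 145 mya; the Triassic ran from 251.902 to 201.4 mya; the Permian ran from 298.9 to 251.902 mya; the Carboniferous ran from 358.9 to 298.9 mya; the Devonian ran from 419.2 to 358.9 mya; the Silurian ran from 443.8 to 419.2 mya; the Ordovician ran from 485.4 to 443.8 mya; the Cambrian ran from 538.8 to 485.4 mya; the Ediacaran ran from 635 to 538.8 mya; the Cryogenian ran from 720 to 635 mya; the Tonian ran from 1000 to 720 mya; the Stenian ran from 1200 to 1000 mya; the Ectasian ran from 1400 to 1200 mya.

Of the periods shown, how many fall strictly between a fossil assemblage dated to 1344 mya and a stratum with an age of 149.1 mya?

1344 Ma sits inside the Ectasian (1400–1200) and 149.1 Ma inside the Jurassic (201.4–145); neither of those is wholly between the two dates.
The listed periods lying completely between them are Stenian, Tonian, Cryogenian, Ediacaran, Cambrian, Ordovician, Silurian, Devonian, Carboniferous, Permian, Triassic — 11 in all.

11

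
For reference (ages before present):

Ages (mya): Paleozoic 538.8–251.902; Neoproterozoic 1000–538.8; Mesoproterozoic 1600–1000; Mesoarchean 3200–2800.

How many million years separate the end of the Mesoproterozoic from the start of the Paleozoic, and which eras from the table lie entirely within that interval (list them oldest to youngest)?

461.2 million years; Neoproterozoic

End of Mesoproterozoic = 1000 Ma; start of Paleozoic = 538.8 Ma.
Gap = 1000 − 538.8 = 461.2 Myr.
Eras wholly inside 1000–538.8 Ma: Neoproterozoic (1000–538.8).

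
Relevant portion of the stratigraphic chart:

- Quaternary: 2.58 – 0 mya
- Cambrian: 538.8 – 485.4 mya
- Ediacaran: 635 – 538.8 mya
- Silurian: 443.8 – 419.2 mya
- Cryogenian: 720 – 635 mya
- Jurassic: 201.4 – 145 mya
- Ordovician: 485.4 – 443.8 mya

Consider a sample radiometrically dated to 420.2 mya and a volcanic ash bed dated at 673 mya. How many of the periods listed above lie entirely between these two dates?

3

673 Ma sits inside the Cryogenian (720–635) and 420.2 Ma inside the Silurian (443.8–419.2); neither of those is wholly between the two dates.
The listed periods lying completely between them are Ediacaran, Cambrian, Ordovician — 3 in all.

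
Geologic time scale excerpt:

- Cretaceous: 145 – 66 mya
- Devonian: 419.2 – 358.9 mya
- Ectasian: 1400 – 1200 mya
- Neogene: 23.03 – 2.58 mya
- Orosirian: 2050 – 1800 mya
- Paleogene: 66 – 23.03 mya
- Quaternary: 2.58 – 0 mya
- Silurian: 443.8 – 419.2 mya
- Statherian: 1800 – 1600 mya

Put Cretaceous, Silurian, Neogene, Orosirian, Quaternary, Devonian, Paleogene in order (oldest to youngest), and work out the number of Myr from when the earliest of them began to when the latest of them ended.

Orosirian → Silurian → Devonian → Cretaceous → Paleogene → Neogene → Quaternary; total span 2050 Myr

Start ages (Ma): Orosirian 2050, Silurian 443.8, Devonian 419.2, Cretaceous 145, Paleogene 66, Neogene 23.03, Quaternary 2.58.
Ordered oldest to youngest: Orosirian, Silurian, Devonian, Cretaceous, Paleogene, Neogene, Quaternary.
Span = 2050 − 0 = 2050 Myr.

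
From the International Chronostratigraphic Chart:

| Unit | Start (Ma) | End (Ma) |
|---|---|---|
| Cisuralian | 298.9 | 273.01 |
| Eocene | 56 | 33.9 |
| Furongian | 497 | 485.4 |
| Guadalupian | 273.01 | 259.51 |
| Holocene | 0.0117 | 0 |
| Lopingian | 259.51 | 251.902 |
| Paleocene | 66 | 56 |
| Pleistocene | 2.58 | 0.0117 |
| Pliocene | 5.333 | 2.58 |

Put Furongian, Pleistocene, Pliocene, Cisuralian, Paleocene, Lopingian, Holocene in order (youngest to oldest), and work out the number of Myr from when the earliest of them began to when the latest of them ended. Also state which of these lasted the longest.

Start ages (Ma): Furongian 497, Cisuralian 298.9, Lopingian 259.51, Paleocene 66, Pliocene 5.333, Pleistocene 2.58, Holocene 0.0117.
Ordered youngest to oldest: Holocene, Pleistocene, Pliocene, Paleocene, Lopingian, Cisuralian, Furongian.
Span = 497 − 0 = 497 Myr.
Durations: Lopingian 7.608, Pliocene 2.753, Furongian 11.6, Holocene 0.0117, Pleistocene 2.5683, Cisuralian 25.89, Paleocene 10 → longest is Cisuralian (25.89 Myr).

Holocene, Pleistocene, Pliocene, Paleocene, Lopingian, Cisuralian, Furongian; total span 497 Myr; longest is Cisuralian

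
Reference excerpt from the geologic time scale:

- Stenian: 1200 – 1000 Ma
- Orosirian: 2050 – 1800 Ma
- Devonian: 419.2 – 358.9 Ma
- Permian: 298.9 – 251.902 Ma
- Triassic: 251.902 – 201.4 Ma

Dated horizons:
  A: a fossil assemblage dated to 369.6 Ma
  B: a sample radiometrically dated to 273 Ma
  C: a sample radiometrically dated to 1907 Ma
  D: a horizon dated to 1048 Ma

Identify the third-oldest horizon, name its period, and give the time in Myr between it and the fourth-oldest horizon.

A, in the Devonian; 96.6 million years to B

Sorted oldest-first by Ma: C (1907), D (1048), A (369.6), B (273).
The third oldest is A at 369.6 Ma, which lies in 419.2–358.9 Ma: the Devonian.
The fourth oldest is B at 273 Ma; separation = |369.6 − 273| = 96.6 Myr.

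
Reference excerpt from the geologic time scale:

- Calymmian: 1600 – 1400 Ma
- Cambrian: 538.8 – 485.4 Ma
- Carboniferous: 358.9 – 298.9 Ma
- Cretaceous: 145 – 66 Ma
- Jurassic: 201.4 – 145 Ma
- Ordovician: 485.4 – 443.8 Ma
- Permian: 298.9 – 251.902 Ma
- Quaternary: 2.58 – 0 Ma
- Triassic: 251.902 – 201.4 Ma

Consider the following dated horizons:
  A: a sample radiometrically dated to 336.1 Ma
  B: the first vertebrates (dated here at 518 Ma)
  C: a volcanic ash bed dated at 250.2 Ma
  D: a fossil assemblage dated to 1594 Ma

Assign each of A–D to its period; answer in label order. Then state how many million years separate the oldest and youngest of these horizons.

A — Carboniferous; B — Cambrian; C — Triassic; D — Calymmian; span 1343.8 million years

A: 336.1 Ma lies in 358.9–298.9 Ma, so Carboniferous.
B: 518 Ma lies in 538.8–485.4 Ma, so Cambrian.
C: 250.2 Ma lies in 251.902–201.4 Ma, so Triassic.
D: 1594 Ma lies in 1600–1400 Ma, so Calymmian.
Oldest = 1594 Ma, youngest = 250.2 Ma → span 1343.8 Myr.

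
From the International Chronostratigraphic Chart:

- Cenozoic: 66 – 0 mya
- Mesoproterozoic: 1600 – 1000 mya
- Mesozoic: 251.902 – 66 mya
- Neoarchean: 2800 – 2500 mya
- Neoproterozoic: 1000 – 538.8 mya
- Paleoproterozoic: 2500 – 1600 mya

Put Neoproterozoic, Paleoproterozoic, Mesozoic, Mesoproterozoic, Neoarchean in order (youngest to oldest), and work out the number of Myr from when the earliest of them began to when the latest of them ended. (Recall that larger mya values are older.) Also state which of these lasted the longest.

Start ages (Ma): Neoarchean 2800, Paleoproterozoic 2500, Mesoproterozoic 1600, Neoproterozoic 1000, Mesozoic 251.902.
Ordered youngest to oldest: Mesozoic, Neoproterozoic, Mesoproterozoic, Paleoproterozoic, Neoarchean.
Span = 2800 − 66 = 2734 Myr.
Durations: Paleoproterozoic 900, Neoarchean 300, Mesozoic 185.902, Mesoproterozoic 600, Neoproterozoic 461.2 → longest is Paleoproterozoic (900 Myr).

Mesozoic → Neoproterozoic → Mesoproterozoic → Paleoproterozoic → Neoarchean; total span 2734 Myr; longest is Paleoproterozoic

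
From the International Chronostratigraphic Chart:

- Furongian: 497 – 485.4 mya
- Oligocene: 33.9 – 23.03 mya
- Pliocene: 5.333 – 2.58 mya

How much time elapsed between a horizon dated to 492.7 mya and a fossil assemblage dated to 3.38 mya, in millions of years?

489.32 million years

492.7 − 3.38 = 489.32 million years.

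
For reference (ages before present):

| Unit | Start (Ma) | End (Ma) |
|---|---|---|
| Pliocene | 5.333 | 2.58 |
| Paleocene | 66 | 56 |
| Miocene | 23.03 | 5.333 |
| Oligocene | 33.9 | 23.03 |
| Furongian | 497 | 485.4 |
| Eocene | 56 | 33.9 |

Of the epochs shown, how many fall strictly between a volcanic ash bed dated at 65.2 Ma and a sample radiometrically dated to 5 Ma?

3

65.2 Ma sits inside the Paleocene (66–56) and 5 Ma inside the Pliocene (5.333–2.58); neither of those is wholly between the two dates.
The listed epochs lying completely between them are Eocene, Oligocene, Miocene — 3 in all.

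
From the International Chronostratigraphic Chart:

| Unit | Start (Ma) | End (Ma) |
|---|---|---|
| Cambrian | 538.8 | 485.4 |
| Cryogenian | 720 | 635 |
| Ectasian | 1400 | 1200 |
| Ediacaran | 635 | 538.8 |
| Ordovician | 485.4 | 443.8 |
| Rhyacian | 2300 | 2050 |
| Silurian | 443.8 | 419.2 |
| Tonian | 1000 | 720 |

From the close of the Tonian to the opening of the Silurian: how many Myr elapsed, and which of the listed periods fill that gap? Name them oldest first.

276.2 million years; Cryogenian, Ediacaran, Cambrian, Ordovician

End of Tonian = 720 Ma; start of Silurian = 443.8 Ma.
Gap = 720 − 443.8 = 276.2 Myr.
Periods wholly inside 720–443.8 Ma: Cryogenian (720–635), Ediacaran (635–538.8), Cambrian (538.8–485.4), Ordovician (485.4–443.8).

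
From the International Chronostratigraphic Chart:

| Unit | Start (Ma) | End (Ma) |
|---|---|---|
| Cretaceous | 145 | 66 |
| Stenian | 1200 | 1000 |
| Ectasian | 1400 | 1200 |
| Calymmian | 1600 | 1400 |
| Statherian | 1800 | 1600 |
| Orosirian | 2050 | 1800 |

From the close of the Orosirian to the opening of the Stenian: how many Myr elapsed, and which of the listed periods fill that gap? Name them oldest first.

600 million years; Statherian, Calymmian, Ectasian

End of Orosirian = 1800 Ma; start of Stenian = 1200 Ma.
Gap = 1800 − 1200 = 600 Myr.
Periods wholly inside 1800–1200 Ma: Statherian (1800–1600), Calymmian (1600–1400), Ectasian (1400–1200).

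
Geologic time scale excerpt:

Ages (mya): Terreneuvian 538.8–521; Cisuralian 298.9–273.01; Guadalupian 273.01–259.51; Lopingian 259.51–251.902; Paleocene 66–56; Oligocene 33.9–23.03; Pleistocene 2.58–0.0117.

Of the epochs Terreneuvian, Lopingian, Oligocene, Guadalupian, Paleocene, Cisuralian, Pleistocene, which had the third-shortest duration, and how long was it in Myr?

Paleocene, 10 million years

Start − end for each: Terreneuvian 538.8 − 521 = 17.8; Lopingian 259.51 − 251.902 = 7.608; Oligocene 33.9 − 23.03 = 10.87; Guadalupian 273.01 − 259.51 = 13.5; Paleocene 66 − 56 = 10; Cisuralian 298.9 − 273.01 = 25.89; Pleistocene 2.58 − 0.0117 = 2.5683.
Ranking these from shortest: Pleistocene < Lopingian < Paleocene < Oligocene < Guadalupian < Terreneuvian < Cisuralian.
Position 3 in that ranking is Paleocene, which lasted 10 Myr.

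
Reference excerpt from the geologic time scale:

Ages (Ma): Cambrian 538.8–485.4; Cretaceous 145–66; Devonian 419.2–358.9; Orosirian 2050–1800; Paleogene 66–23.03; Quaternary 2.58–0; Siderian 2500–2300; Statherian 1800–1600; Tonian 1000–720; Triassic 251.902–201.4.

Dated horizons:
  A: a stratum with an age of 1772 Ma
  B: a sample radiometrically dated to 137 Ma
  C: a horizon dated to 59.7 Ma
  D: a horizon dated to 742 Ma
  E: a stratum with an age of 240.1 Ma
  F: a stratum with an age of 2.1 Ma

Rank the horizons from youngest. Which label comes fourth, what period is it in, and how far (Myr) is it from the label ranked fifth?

E, in the Triassic; 501.9 million years to D

Smaller Ma means younger, so youngest first: F 2.1 < C 59.7 < B 137 < E 240.1 < D 742 < A 1772.
Counting 4 along gives E (240.1 Ma); the excerpt puts that inside the Triassic, 251.902–201.4 Ma.
Next in line is D (742 Ma), and 742 − 240.1 = 501.9 Myr.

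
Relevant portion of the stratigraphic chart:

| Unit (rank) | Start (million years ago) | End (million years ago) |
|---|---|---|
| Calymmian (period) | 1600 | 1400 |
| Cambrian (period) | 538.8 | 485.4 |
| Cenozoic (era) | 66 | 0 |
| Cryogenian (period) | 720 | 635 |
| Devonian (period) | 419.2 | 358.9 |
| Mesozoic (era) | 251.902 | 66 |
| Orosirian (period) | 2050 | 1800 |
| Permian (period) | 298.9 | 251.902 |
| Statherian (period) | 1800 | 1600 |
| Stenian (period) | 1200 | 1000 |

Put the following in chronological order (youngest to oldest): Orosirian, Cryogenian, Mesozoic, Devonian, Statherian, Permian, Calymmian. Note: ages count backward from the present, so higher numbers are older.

Mesozoic, Permian, Devonian, Cryogenian, Calymmian, Statherian, Orosirian

The oldest of these is Orosirian (starts 2050 Ma) and the youngest is Mesozoic (ends 66 Ma).
In between, by decreasing start age: Statherian (1800), Calymmian (1600), Cryogenian (720), Devonian (419.2), Permian (298.9).
Listing youngest first means reversing that sequence.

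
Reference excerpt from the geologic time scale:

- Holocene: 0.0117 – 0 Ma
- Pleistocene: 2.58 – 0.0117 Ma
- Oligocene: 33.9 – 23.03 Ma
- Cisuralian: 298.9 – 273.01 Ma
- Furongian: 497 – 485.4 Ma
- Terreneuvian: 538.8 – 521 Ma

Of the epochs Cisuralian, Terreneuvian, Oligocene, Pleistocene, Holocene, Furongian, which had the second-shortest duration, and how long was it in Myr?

Durations: Cisuralian 25.89; Terreneuvian 17.8; Oligocene 10.87; Pleistocene 2.5683; Holocene 0.0117; Furongian 11.6 Myr.
Sorted shortest-first: Holocene (0.0117), Pleistocene (2.5683), Oligocene (10.87), Furongian (11.6), Terreneuvian (17.8), Cisuralian (25.89).
The second shortest is Pleistocene at 2.5683 Myr.

Pleistocene, 2.5683 million years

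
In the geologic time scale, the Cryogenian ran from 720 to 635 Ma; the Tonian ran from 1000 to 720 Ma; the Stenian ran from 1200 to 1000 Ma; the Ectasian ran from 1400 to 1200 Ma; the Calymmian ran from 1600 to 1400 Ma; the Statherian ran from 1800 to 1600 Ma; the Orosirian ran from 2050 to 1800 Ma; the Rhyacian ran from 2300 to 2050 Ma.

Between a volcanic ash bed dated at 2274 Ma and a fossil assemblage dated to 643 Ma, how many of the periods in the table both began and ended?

2274 Ma sits inside the Rhyacian (2300–2050) and 643 Ma inside the Cryogenian (720–635); neither of those is wholly between the two dates.
The listed periods lying completely between them are Orosirian, Statherian, Calymmian, Ectasian, Stenian, Tonian — 6 in all.

6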